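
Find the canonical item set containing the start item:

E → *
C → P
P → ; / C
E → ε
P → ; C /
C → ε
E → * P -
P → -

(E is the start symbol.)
First, augment the grammar with E' → E
I₀ = CLOSURE({ [E' → . E] }):
  [E' → . E] has the dot before E: add [E → . *], [E → .], [E → . * P -]
No further items can be added.

I₀ = { [E → . * P -], [E → . *], [E → .], [E' → . E] }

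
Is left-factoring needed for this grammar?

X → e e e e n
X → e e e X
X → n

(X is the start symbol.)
Yes, X has productions with common prefix 'e e e'

Left-factoring is needed when two productions for the same non-terminal
share a common prefix on the right-hand side.

Productions for X:
  X → e e e e n
  X → e e e X
  X → n

Found common prefix 'e e e' in productions for X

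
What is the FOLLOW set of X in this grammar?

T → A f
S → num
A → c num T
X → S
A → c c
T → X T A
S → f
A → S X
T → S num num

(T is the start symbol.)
{ $, 'c', 'f', 'num' }

In T → X T A: X is followed by T A, add FIRST(T A) \ {ε} = { 'c', 'f', 'num' }
In A → S X: X is at the end, add FOLLOW(A)

The FOLLOW sets referred to above (computed the same way, to a fixed point):
  FOLLOW(A) = { $, 'c', 'f', 'num' }

Taking the union: FOLLOW(X) = { $, 'c', 'f', 'num' }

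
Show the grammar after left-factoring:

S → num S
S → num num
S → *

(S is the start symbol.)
Left-factoring transforms A → αβ₁ | αβ₂ into A → αA' and A' → β₁ | β₂
(α is the longest common prefix among the alternatives). Repeat until
no nonterminal has two alternatives with a common prefix.

Round 1: S has alternatives sharing prefix 'num'. Introduce S': S → num S'
  Add: S' → S
  Add: S' → num

No remaining common prefixes — done.

Resulting grammar:
S → num S'
S' → S
S' → num
S → *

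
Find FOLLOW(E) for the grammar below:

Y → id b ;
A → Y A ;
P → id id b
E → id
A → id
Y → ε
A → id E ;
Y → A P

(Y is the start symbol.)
To compute FOLLOW(E), find every occurrence of E on a right-hand side N → α E β: add FIRST(β) \ {ε}, and if β is empty or nullable also add FOLLOW(N). Iterate to a fixed point.

In A → id E ;: E is followed by ';', add FIRST(';') \ {ε} = { ';' }

Taking the union: FOLLOW(E) = { ';' }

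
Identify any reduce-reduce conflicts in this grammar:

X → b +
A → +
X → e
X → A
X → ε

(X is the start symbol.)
Augment with X' → X and build the canonical LR(0) collection (I0 = CLOSURE({[X' → . X]}), then GOTO on every symbol after a dot until no new states appear). It has 7 states:
  I0: { [A → . +], [X → . A], [X → . b +], [X → . e], [X → .], [X' → . X] }  — shift, reduce
  I1: { [A → + .] }  — reduce
  I2: { [X → A .] }  — reduce
  I3: { [X' → X .] }  — accept
  I4: { [X → b . +] }  — shift
  I5: { [X → e .] }  — reduce
  I6: { [X → b + .] }  — reduce

No state contains more than one complete item.

Answer: No reduce-reduce conflicts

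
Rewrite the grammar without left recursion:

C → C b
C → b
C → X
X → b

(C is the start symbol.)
C → b C'
C → X C'
C' → b C'
C' → ε
X → b

C is directly left-recursive. The standard transformation for
  A → A α₁ | ... | A α_m | β₁ | ... | β_n
is
  A  → β₁ A' | ... | β_n A'
  A' → α₁ A' | ... | α_m A' | ε

C → b becomes C → b C'
C → X becomes C → X C'
C → C b becomes C' → b C'
Add C' → ε

Productions for other non-terminals are unchanged:
  X → b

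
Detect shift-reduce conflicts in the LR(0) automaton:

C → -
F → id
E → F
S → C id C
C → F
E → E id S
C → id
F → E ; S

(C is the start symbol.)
Augment with C' → C and build the canonical LR(0) collection (I0 = CLOSURE({[C' → . C]}), then GOTO on every symbol after a dot until no new states appear). It has 13 states:
  I0: { [C → . -], [C → . F], [C → . id], [C' → . C], [E → . E id S], [E → . F], [F → . E ; S], [F → . id] }  — shift
  I1: { [C → - .] }  — reduce
  I2: { [C' → C .] }  — accept
  I3: { [E → E . id S], [F → E . ; S] }  — shift
  I4: { [C → F .], [E → F .] }  — 2 reduces
  I5: { [C → id .], [F → id .] }  — 2 reduces
  I6: { [C → . -], [C → . F], [C → . id], [E → . E id S], [E → . F], [F → . E ; S], [F → . id], [F → E ; . S], [S → . C id C] }  — shift
  I7: { [C → . -], [C → . F], [C → . id], [E → . E id S], [E → . F], [E → E id . S], [F → . E ; S], [F → . id], [S → . C id C] }  — shift
  I8: { [S → C . id C] }  — shift
  I9: { [E → E id S .] }  — reduce
  I10: { [C → . -], [C → . F], [C → . id], [E → . E id S], [E → . F], [F → . E ; S], [F → . id], [S → C id . C] }  — shift
  I11: { [S → C id C .] }  — reduce
  I12: { [F → E ; S .] }  — reduce

No state contains both a complete item and a shift item.

Answer: No shift-reduce conflicts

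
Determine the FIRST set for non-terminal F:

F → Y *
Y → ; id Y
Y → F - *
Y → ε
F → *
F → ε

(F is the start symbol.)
{ '*', '-', ';', ε }

FIRST sets of the other non-terminals involved (by the same procedure, iterated to a fixed point):
  FIRST(Y) = { '*', '-', ';', ε }

From F → Y *:
  - Y is a non-terminal: add FIRST(Y) \ {ε} = { '*', '-', ';' }
    Y is nullable, so continue to the next symbol
  - '*' is a terminal: add '*' and stop
From F → *:
  - '*' is a terminal: add '*' and stop
From F → ε:
  - ε-production, so ε ∈ FIRST(F)

Collecting: FIRST(F) = { '*', '-', ';', ε }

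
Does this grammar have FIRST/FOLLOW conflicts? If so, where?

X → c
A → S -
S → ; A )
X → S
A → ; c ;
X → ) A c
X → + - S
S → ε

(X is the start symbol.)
No FIRST/FOLLOW conflicts.

A FIRST/FOLLOW conflict occurs when a non-terminal N has a nullable alternative N → β (β ⇒* ε) and another alternative N → α with FIRST(α) ∩ FOLLOW(N) ≠ ∅: on such a lookahead the parser cannot decide between expanding α and letting N vanish via β.

Nullable non-terminals: S, X.
FIRST sets used below: FIRST(S) = { ';', ε }

S: nullable alternative(s) S → ε; FOLLOW(S) = { $, '-' }
  S → ; A ): FIRST \ {ε} = { ';' } — disjoint from FOLLOW(S)
  S → ε: FIRST \ {ε} = { } — this is the only nullable alternative, skip

X: nullable alternative(s) X → S; FOLLOW(X) = { $ }
  X → c: FIRST \ {ε} = { 'c' } — disjoint from FOLLOW(X)
  X → S: FIRST \ {ε} = { ';' } — this is the only nullable alternative, skip
  X → ) A c: FIRST \ {ε} = { ')' } — disjoint from FOLLOW(X)
  X → + - S: FIRST \ {ε} = { '+' } — disjoint from FOLLOW(X)

A has no nullable alternative, so no FIRST/FOLLOW check is needed there.

No FIRST/FOLLOW conflicts found.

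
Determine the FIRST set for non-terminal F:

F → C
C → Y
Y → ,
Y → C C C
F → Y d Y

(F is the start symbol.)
FIRST sets of the other non-terminals involved (by the same procedure, iterated to a fixed point):
  FIRST(C) = { ',' }
  FIRST(Y) = { ',' }

From F → C:
  - C is a non-terminal: add FIRST(C) \ {ε} = { ',' }
    C is not nullable, so stop
From F → Y d Y:
  - Y is a non-terminal: add FIRST(Y) \ {ε} = { ',' }
    Y is not nullable, so stop

Collecting: FIRST(F) = { ',' }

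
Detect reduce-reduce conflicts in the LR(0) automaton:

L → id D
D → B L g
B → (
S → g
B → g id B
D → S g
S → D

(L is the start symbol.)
Yes — I5: [L → id D .] vs [S → D .]

A reduce-reduce conflict occurs when an LR(0) state has two complete items [A → α .] and [B → β .] — both call for a reduction, and with no lookahead the parser cannot choose between them.

Augment with L' → L and build the canonical LR(0) collection (I0 = CLOSURE({[L' → . L]}), then GOTO on every symbol after a dot until no new states appear). It has 14 states:
  I0: { [L → . id D], [L' → . L] }  — shift
  I1: { [L' → L .] }  — accept
  I2: { [B → . (], [B → . g id B], [D → . B L g], [D → . S g], [L → id . D], [S → . D], [S → . g] }  — shift
  I3: { [B → ( .] }  — reduce
  I4: { [D → B . L g], [L → . id D] }  — shift
  I5: { [L → id D .], [S → D .] }  — 2 reduces
  I6: { [D → S . g] }  — shift
  I7: { [B → g . id B], [S → g .] }  — shift, reduce
  I8: { [B → . (], [B → . g id B], [B → g id . B] }  — shift
  I9: { [B → g id B .] }  — reduce
  I10: { [B → g . id B] }  — shift
  I11: { [D → S g .] }  — reduce
  I12: { [D → B L . g] }  — shift
  I13: { [D → B L g .] }  — reduce

I5 contains complete items [L → id D .], [S → D .] — reduce-reduce conflict.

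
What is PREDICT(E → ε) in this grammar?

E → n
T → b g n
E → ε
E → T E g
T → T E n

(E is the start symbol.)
PREDICT(E → ε) = (FIRST(RHS) \ {ε}) ∪ (FOLLOW(E) if ε ∈ FIRST(RHS), i.e. RHS ⇒* ε)
The right-hand side is ε (FIRST(ε) = { ε }), so the predict set is FOLLOW(E) = { $, 'g', 'n' }
PREDICT(E → ε) = { $, 'g', 'n' }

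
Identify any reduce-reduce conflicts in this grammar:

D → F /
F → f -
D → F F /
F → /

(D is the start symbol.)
Augment with D' → D and build the canonical LR(0) collection (I0 = CLOSURE({[D' → . D]}), then GOTO on every symbol after a dot until no new states appear). It has 9 states:
  I0: { [D → . F /], [D → . F F /], [D' → . D], [F → . /], [F → . f -] }  — shift
  I1: { [F → / .] }  — reduce
  I2: { [D' → D .] }  — accept
  I3: { [D → F . /], [D → F . F /], [F → . /], [F → . f -] }  — shift
  I4: { [F → f . -] }  — shift
  I5: { [F → f - .] }  — reduce
  I6: { [D → F / .], [F → / .] }  — 2 reduces
  I7: { [D → F F . /] }  — shift
  I8: { [D → F F / .] }  — reduce

I6 contains complete items [D → F / .], [F → / .] — reduce-reduce conflict.

Answer: Yes — I6: [D → F / .] vs [F → / .]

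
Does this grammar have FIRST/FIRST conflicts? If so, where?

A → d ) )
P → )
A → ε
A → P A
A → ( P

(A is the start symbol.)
No FIRST/FIRST conflicts.

FIRST sets of the non-terminals at (or reachable through a nullable prefix from) the front of some alternative:
  FIRST(P) = { ')' }

Productions for A:
  A → d ) ): FIRST = { 'd' }
  A → ε: FIRST = { ε }
  A → P A: FIRST = { ')' }
  A → ( P: FIRST = { '(' }
P has only one production, so no FIRST/FIRST conflict is possible there.

All alternatives of each non-terminal have pairwise disjoint FIRST sets.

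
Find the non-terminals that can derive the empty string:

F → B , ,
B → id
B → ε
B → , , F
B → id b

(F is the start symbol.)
A non-terminal is nullable if it can derive ε (the empty string): either it has an ε-production, or it has a production whose right-hand side consists entirely of nullable non-terminals.

ε-productions: B → ε
So B is immediately nullable.
No further non-terminal can be added: every production for the remaining non-terminals contains a terminal or a non-nullable non-terminal.
Nullable = { 'B' }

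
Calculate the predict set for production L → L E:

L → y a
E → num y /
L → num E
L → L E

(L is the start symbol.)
{ 'num', 'y' }

PREDICT(L → L E) = (FIRST(RHS) \ {ε}) ∪ (FOLLOW(L) if ε ∈ FIRST(RHS), i.e. RHS ⇒* ε)
FIRST(L) = { 'num', 'y' }
FIRST(L E) = { 'num', 'y' }
ε ∉ FIRST(L E), so FOLLOW(L) is not added.
PREDICT(L → L E) = { 'num', 'y' }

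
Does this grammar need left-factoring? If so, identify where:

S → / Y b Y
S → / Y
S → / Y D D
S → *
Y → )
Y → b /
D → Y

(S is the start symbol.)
Yes, S has productions with common prefix '/ Y'

Left-factoring is needed when two productions for the same non-terminal
share a common prefix on the right-hand side.

Productions for S:
  S → / Y b Y
  S → / Y
  S → / Y D D
  S → *
Productions for Y:
  Y → )
  Y → b /

Found common prefix '/ Y' in productions for S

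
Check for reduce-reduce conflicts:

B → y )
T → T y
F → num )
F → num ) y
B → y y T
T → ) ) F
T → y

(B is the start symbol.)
No reduce-reduce conflicts

A reduce-reduce conflict occurs when an LR(0) state has two complete items [A → α .] and [B → β .] — both call for a reduction, and with no lookahead the parser cannot choose between them.

Augment with B' → B and build the canonical LR(0) collection (I0 = CLOSURE({[B' → . B]}), then GOTO on every symbol after a dot until no new states appear). It has 14 states:
  I0: { [B → . y )], [B → . y y T], [B' → . B] }  — shift
  I1: { [B' → B .] }  — accept
  I2: { [B → y . )], [B → y . y T] }  — shift
  I3: { [B → y ) .] }  — reduce
  I4: { [B → y y . T], [T → . ) ) F], [T → . T y], [T → . y] }  — shift
  I5: { [T → ) . ) F] }  — shift
  I6: { [B → y y T .], [T → T . y] }  — shift, reduce
  I7: { [T → y .] }  — reduce
  I8: { [T → T y .] }  — reduce
  I9: { [F → . num ) y], [F → . num )], [T → ) ) . F] }  — shift
  I10: { [T → ) ) F .] }  — reduce
  I11: { [F → num . ) y], [F → num . )] }  — shift
  I12: { [F → num ) . y], [F → num ) .] }  — shift, reduce
  I13: { [F → num ) y .] }  — reduce

No state contains more than one complete item.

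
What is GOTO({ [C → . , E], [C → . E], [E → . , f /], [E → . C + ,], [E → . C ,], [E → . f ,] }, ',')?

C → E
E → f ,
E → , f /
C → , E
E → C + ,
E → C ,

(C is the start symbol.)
GOTO(I, ',') = CLOSURE({ [A → αX.β] : [A → α.Xβ] ∈ I, X = ',' })

Items with dot before ',', with the dot advanced:
  [C → . , E] → [C → , . E]
  [E → . , f /] → [E → , . f /]
Closure of the advanced items:
  [C → , . E] has the dot before E: add [E → . f ,], [E → . , f /], [E → . C + ,], [E → . C ,]
  [E → . C + ,] has the dot before C: add [C → . E], [C → . , E]

GOTO = { [C → , . E], [C → . , E], [C → . E], [E → , . f /], [E → . , f /], [E → . C + ,], [E → . C ,], [E → . f ,] }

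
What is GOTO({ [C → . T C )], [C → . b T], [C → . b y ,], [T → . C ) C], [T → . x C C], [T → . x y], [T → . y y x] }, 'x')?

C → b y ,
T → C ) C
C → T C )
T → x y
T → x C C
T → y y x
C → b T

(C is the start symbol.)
GOTO(I, 'x') = CLOSURE({ [A → αX.β] : [A → α.Xβ] ∈ I, X = 'x' })

Items with dot before 'x', with the dot advanced:
  [T → . x C C] → [T → x . C C]
  [T → . x y] → [T → x . y]
Closure of the advanced items:
  [T → x . C C] has the dot before C: add [C → . b y ,], [C → . T C )], [C → . b T]
  [C → . T C )] has the dot before T: add [T → . C ) C], [T → . x y], [T → . x C C], [T → . y y x]

GOTO = { [C → . T C )], [C → . b T], [C → . b y ,], [T → . C ) C], [T → . x C C], [T → . x y], [T → . y y x], [T → x . C C], [T → x . y] }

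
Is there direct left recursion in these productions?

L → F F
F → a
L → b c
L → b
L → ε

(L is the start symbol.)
No direct left recursion

Direct left recursion occurs when N → N α for some non-terminal N (the right-hand side begins with the left-hand side itself).

L → F F: starts with F
F → a: starts with a
L → b c: starts with b
L → b: starts with b
L → ε: starts with ε

No direct left recursion found.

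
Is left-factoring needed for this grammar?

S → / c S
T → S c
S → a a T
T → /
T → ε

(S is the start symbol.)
Left-factoring is needed when two productions for the same non-terminal
share a common prefix on the right-hand side.

Productions for S:
  S → / c S
  S → a a T
Productions for T:
  T → S c
  T → /
  T → ε

No common prefixes found.

Answer: No, left-factoring is not needed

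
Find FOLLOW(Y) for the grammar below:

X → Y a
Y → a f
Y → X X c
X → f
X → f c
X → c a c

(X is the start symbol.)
To compute FOLLOW(Y), find every occurrence of Y on a right-hand side N → α Y β: add FIRST(β) \ {ε}, and if β is empty or nullable also add FOLLOW(N). Iterate to a fixed point.

In X → Y a: Y is followed by a, add FIRST(a) \ {ε} = { 'a' }

Taking the union: FOLLOW(Y) = { 'a' }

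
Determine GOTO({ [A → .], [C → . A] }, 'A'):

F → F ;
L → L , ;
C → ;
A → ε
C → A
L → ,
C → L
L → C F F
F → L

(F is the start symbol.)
GOTO(I, 'A') = CLOSURE({ [A → αX.β] : [A → α.Xβ] ∈ I, X = 'A' })

Items with dot before 'A', with the dot advanced:
  [C → . A] → [C → A .]
Closure adds nothing (no advanced item has the dot before a non-terminal).

GOTO = { [C → A .] }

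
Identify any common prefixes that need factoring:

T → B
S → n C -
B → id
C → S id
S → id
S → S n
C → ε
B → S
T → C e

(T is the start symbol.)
No, left-factoring is not needed

Left-factoring is needed when two productions for the same non-terminal
share a common prefix on the right-hand side.

Productions for T:
  T → B
  T → C e
Productions for S:
  S → n C -
  S → id
  S → S n
Productions for B:
  B → id
  B → S
Productions for C:
  C → S id
  C → ε

No common prefixes found.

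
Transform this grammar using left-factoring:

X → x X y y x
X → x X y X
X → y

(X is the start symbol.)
X → x X y X'
X' → y x
X' → X
X → y

Left-factoring transforms A → αβ₁ | αβ₂ into A → αA' and A' → β₁ | β₂
(α is the longest common prefix among the alternatives). Repeat until
no nonterminal has two alternatives with a common prefix.

Round 1: X has alternatives sharing prefix 'x X y'. Introduce X': X → x X y X'
  Add: X' → y x
  Add: X' → X

No remaining common prefixes — done.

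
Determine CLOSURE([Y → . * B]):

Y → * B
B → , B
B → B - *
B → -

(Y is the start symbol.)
{ [Y → . * B] }

To compute CLOSURE, for each item [A → α.Bβ] where B is a non-terminal, add [B → .γ] for all productions B → γ; repeat for the newly added items until nothing changes.

Start with: [Y → . * B]
The dot precedes the terminal '*', so nothing is added.

CLOSURE = { [Y → . * B] }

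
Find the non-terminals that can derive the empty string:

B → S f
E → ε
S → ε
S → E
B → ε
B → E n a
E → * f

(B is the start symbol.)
ε-productions: E → ε, S → ε, B → ε
So E, S, B are immediately nullable.
Every non-terminal is now nullable.
Nullable = { 'B', 'E', 'S' }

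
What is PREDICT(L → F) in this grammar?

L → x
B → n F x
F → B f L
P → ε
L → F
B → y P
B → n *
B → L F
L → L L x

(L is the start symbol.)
PREDICT(L → F) = (FIRST(RHS) \ {ε}) ∪ (FOLLOW(L) if ε ∈ FIRST(RHS), i.e. RHS ⇒* ε)
FIRST(F) = { 'n', 'x', 'y' }
FIRST(F) = { 'n', 'x', 'y' }
ε ∉ FIRST(F), so FOLLOW(L) is not added.
PREDICT(L → F) = { 'n', 'x', 'y' }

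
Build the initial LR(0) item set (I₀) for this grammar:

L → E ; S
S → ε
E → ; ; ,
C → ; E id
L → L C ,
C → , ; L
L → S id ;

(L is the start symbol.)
First, augment the grammar with L' → L
I₀ = CLOSURE({ [L' → . L] }):
  [L' → . L] has the dot before L: add [L → . E ; S], [L → . L C ,], [L → . S id ;]
  [L → . E ; S] has the dot before E: add [E → . ; ; ,]
  [L → . S id ;] has the dot before S: add [S → .]
No further items can be added.

I₀ = { [E → . ; ; ,], [L → . E ; S], [L → . L C ,], [L → . S id ;], [L' → . L], [S → .] }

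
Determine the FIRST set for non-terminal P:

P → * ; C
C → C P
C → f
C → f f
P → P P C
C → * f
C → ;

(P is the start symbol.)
From P → * ; C:
  - '*' is a terminal: add '*' and stop
From P → P P C:
  - P is the symbol being defined: contributes nothing new
    P is not nullable, so stop

Collecting: FIRST(P) = { '*' }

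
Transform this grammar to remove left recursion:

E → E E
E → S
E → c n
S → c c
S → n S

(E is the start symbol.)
E → S E'
E → c n E'
E' → E E'
E' → ε
S → c c
S → n S

E is directly left-recursive. The standard transformation for
  A → A α₁ | ... | A α_m | β₁ | ... | β_n
is
  A  → β₁ A' | ... | β_n A'
  A' → α₁ A' | ... | α_m A' | ε

E → S becomes E → S E'
E → c n becomes E → c n E'
E → E E becomes E' → E E'
Add E' → ε

Productions for other non-terminals are unchanged:
  S → c c
  S → n S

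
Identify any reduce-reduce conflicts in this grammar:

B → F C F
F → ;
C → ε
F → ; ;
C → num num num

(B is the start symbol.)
A reduce-reduce conflict occurs when an LR(0) state has two complete items [A → α .] and [B → β .] — both call for a reduction, and with no lookahead the parser cannot choose between them.

Augment with B' → B and build the canonical LR(0) collection (I0 = CLOSURE({[B' → . B]}), then GOTO on every symbol after a dot until no new states appear). It has 10 states:
  I0: { [B → . F C F], [B' → . B], [F → . ; ;], [F → . ;] }  — shift
  I1: { [F → ; . ;], [F → ; .] }  — shift, reduce
  I2: { [B' → B .] }  — accept
  I3: { [B → F . C F], [C → . num num num], [C → .] }  — shift, reduce
  I4: { [B → F C . F], [F → . ; ;], [F → . ;] }  — shift
  I5: { [C → num . num num] }  — shift
  I6: { [C → num num . num] }  — shift
  I7: { [C → num num num .] }  — reduce
  I8: { [B → F C F .] }  — reduce
  I9: { [F → ; ; .] }  — reduce

No state contains more than one complete item.

Answer: No reduce-reduce conflicts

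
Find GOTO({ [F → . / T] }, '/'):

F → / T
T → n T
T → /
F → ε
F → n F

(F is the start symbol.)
GOTO(I, '/') = CLOSURE({ [A → αX.β] : [A → α.Xβ] ∈ I, X = '/' })

Items with dot before '/', with the dot advanced:
  [F → . / T] → [F → / . T]
Closure of the advanced items:
  [F → / . T] has the dot before T: add [T → . n T], [T → . /]

GOTO = { [F → / . T], [T → . /], [T → . n T] }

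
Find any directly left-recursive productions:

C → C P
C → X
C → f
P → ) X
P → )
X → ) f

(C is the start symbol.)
Yes, C is left-recursive

C → C P: LEFT RECURSIVE (starts with C)
C → X: starts with X
C → f: starts with f
P → ) X: starts with ')'
P → ): starts with ')'
X → ) f: starts with ')'

The grammar has direct left recursion on: C.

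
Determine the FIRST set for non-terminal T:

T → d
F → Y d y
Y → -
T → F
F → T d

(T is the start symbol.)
{ '-', 'd' }

To compute FIRST(T), examine every production with T on the left-hand side, reading each right-hand side left to right until a non-nullable symbol is reached.

FIRST sets of the other non-terminals involved (by the same procedure, iterated to a fixed point):
  FIRST(F) = { '-', 'd' }

From T → d:
  - d is a terminal: add 'd' and stop
From T → F:
  - F is a non-terminal: add FIRST(F) \ {ε} = { '-', 'd' }
    F is not nullable, so stop

Collecting: FIRST(T) = { '-', 'd' }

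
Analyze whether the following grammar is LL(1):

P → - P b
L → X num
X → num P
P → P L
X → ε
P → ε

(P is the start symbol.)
No. Predict set conflict for P: { '-' }

Relevant sets:
  FIRST(P) = { '-', 'num', ε }
  FIRST(L) = { 'num' }
  FOLLOW(P) = { $, 'b', 'num' }
  FOLLOW(X) = { 'num' }

For P:
  PREDICT(P → '-' P b) = { '-' }
  PREDICT(P → P L) = { '-', 'num' }
  PREDICT(P → ε) = { $, 'b', 'num' }
For X:
  PREDICT(X → num P) = { 'num' }
  PREDICT(X → ε) = { 'num' }
L has a single production, so nothing to check there.

Conflict found: Predict set conflict for P: { '-' }
The grammar is NOT LL(1).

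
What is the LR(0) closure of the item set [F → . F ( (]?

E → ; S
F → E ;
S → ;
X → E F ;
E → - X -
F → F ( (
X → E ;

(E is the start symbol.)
To compute CLOSURE, for each item [A → α.Bβ] where B is a non-terminal, add [B → .γ] for all productions B → γ; repeat for the newly added items until nothing changes.

Start with: [F → . F ( (]
  [F → . F ( (] has the dot before F: add [F → . E ;]
  [F → . E ;] has the dot before E: add [E → . ; S], [E → . - X -]
No further items can be added.

CLOSURE = { [E → . - X -], [E → . ; S], [F → . E ;], [F → . F ( (] }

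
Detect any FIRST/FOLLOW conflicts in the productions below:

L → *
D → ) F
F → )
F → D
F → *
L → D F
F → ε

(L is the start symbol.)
A FIRST/FOLLOW conflict occurs when a non-terminal N has a nullable alternative N → β (β ⇒* ε) and another alternative N → α with FIRST(α) ∩ FOLLOW(N) ≠ ∅: on such a lookahead the parser cannot decide between expanding α and letting N vanish via β.

Nullable non-terminals: F.
FIRST sets used below: FIRST(D) = { ')' }

F: nullable alternative(s) F → ε; FOLLOW(F) = { $, ')', '*' }
  F → ): FIRST \ {ε} = { ')' } — overlaps FOLLOW(F) on { ')' }: CONFLICT
  F → D: FIRST \ {ε} = { ')' } — overlaps FOLLOW(F) on { ')' }: CONFLICT
  F → *: FIRST \ {ε} = { '*' } — overlaps FOLLOW(F) on { '*' }: CONFLICT
  F → ε: FIRST \ {ε} = { } — this is the only nullable alternative, skip

D, L have no nullable alternative, so no FIRST/FOLLOW check is needed there.

So the grammar has 3 FIRST/FOLLOW conflicts (marked CONFLICT above).

Answer: Yes. F → ')' with FOLLOW(F) on { ')' }; F → D with FOLLOW(F) on { ')' }; F → '*' with FOLLOW(F) on { '*' }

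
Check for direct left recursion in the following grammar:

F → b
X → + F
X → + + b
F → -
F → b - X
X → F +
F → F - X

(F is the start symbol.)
Direct left recursion occurs when N → N α for some non-terminal N (the right-hand side begins with the left-hand side itself).

F → b: starts with b
X → + F: starts with '+'
X → + + b: starts with '+'
F → -: starts with '-'
F → b - X: starts with b
X → F +: starts with F
F → F - X: LEFT RECURSIVE (starts with F)

The grammar has direct left recursion on: F.

Answer: Yes, F is left-recursive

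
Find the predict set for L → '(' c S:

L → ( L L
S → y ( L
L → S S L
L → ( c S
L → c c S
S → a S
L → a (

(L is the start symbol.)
{ '(' }

PREDICT(L → '(' c S) = (FIRST(RHS) \ {ε}) ∪ (FOLLOW(L) if ε ∈ FIRST(RHS), i.e. RHS ⇒* ε)
FIRST('(' c S) = { '(' }
ε ∉ FIRST('(' c S), so FOLLOW(L) is not added.
PREDICT(L → '(' c S) = { '(' }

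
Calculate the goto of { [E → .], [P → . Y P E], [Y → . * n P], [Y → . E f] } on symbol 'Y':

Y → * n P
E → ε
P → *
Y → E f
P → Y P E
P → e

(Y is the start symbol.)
GOTO(I, 'Y') = CLOSURE({ [A → αX.β] : [A → α.Xβ] ∈ I, X = 'Y' })

Items with dot before 'Y', with the dot advanced:
  [P → . Y P E] → [P → Y . P E]
Closure of the advanced items:
  [P → Y . P E] has the dot before P: add [P → . *], [P → . Y P E], [P → . e]
  [P → . Y P E] has the dot before Y: add [Y → . * n P], [Y → . E f]
  [Y → . E f] has the dot before E: add [E → .]

GOTO = { [E → .], [P → . *], [P → . Y P E], [P → . e], [P → Y . P E], [Y → . * n P], [Y → . E f] }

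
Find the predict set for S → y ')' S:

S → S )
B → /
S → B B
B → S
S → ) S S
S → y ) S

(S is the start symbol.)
{ 'y' }

PREDICT(S → y ')' S) = (FIRST(RHS) \ {ε}) ∪ (FOLLOW(S) if ε ∈ FIRST(RHS), i.e. RHS ⇒* ε)
FIRST(y ')' S) = { 'y' }
ε ∉ FIRST(y ')' S), so FOLLOW(S) is not added.
PREDICT(S → y ')' S) = { 'y' }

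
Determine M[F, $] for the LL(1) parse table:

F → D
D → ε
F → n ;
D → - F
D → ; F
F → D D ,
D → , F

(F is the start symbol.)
F → D

To find M[F, $], we find productions for F where $ is in the predict set (PREDICT(N → α) = (FIRST(α) \ {ε}) ∪ (FOLLOW(N) if α ⇒* ε)).

Relevant sets:
  FIRST(D) = { ',', '-', ';', ε }
  FOLLOW(F) = { $, ',', '-', ';' }

F → D: PREDICT = { $, ',', '-', ';' }
  $ is in predict set, so this production goes in M[F, $]
F → n ;: PREDICT = { 'n' }
F → D D ,: PREDICT = { ',', '-', ';' }

M[F, $] = F → D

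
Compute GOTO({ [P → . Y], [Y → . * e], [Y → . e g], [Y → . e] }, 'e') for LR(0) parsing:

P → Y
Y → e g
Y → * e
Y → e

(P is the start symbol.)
{ [Y → e . g], [Y → e .] }

GOTO(I, 'e') = CLOSURE({ [A → αX.β] : [A → α.Xβ] ∈ I, X = 'e' })

Items with dot before 'e', with the dot advanced:
  [Y → . e] → [Y → e .]
  [Y → . e g] → [Y → e . g]
Closure adds nothing (no advanced item has the dot before a non-terminal).

GOTO = { [Y → e . g], [Y → e .] }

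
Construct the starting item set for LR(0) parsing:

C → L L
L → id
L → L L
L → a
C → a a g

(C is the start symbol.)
First, augment the grammar with C' → C
I₀ = CLOSURE({ [C' → . C] }):
  [C' → . C] has the dot before C: add [C → . L L], [C → . a a g]
  [C → . L L] has the dot before L: add [L → . id], [L → . L L], [L → . a]
No further items can be added.

I₀ = { [C → . L L], [C → . a a g], [C' → . C], [L → . L L], [L → . a], [L → . id] }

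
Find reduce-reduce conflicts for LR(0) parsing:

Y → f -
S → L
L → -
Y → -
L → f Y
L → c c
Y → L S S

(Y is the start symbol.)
Augment with Y' → Y and build the canonical LR(0) collection (I0 = CLOSURE({[Y' → . Y]}), then GOTO on every symbol after a dot until no new states appear). It has 14 states:
  I0: { [L → . -], [L → . c c], [L → . f Y], [Y → . -], [Y → . L S S], [Y → . f -], [Y' → . Y] }  — shift
  I1: { [L → - .], [Y → - .] }  — 2 reduces
  I2: { [L → . -], [L → . c c], [L → . f Y], [S → . L], [Y → L . S S] }  — shift
  I3: { [Y' → Y .] }  — accept
  I4: { [L → c . c] }  — shift
  I5: { [L → . -], [L → . c c], [L → . f Y], [L → f . Y], [Y → . -], [Y → . L S S], [Y → . f -], [Y → f . -] }  — shift
  I6: { [L → - .], [Y → - .], [Y → f - .] }  — 3 reduces
  I7: { [L → f Y .] }  — reduce
  I8: { [L → c c .] }  — reduce
  I9: { [L → - .] }  — reduce
  I10: { [S → L .] }  — reduce
  I11: { [L → . -], [L → . c c], [L → . f Y], [S → . L], [Y → L S . S] }  — shift
  I12: { [L → . -], [L → . c c], [L → . f Y], [L → f . Y], [Y → . -], [Y → . L S S], [Y → . f -] }  — shift
  I13: { [Y → L S S .] }  — reduce

I1 contains complete items [L → - .], [Y → - .] — reduce-reduce conflict.
I6 contains complete items [L → - .], [Y → - .], [Y → f - .] — reduce-reduce conflict.

Answer: Yes — I1: [L → - .] vs [Y → - .]; I6: [L → - .] vs [Y → - .]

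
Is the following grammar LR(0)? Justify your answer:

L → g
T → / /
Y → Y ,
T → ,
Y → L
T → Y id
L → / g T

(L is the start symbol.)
Augment with L' → L and build the canonical LR(0) collection (I0 = CLOSURE({[L' → . L]}), then GOTO on every symbol after a dot until no new states appear). It has 13 states:
  I0: { [L → . / g T], [L → . g], [L' → . L] }  — shift
  I1: { [L → / . g T] }  — shift
  I2: { [L' → L .] }  — accept
  I3: { [L → g .] }  — reduce
  I4: { [L → . / g T], [L → . g], [L → / g . T], [T → . ,], [T → . / /], [T → . Y id], [Y → . L], [Y → . Y ,] }  — shift
  I5: { [T → , .] }  — reduce
  I6: { [L → / . g T], [T → / . /] }  — shift
  I7: { [Y → L .] }  — reduce
  I8: { [L → / g T .] }  — reduce
  I9: { [T → Y . id], [Y → Y . ,] }  — shift
  I10: { [Y → Y , .] }  — reduce
  I11: { [T → Y id .] }  — reduce
  I12: { [T → / / .] }  — reduce

Every state is either a pure shift/goto state or contains exactly one complete item and nothing to shift — no conflicts. The grammar is LR(0).

Answer: Yes, the grammar is LR(0)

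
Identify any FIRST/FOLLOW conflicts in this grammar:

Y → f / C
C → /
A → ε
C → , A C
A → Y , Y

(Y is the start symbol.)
Nullable non-terminals: A.
FIRST sets used below: FIRST(Y) = { 'f' }

A: nullable alternative(s) A → ε; FOLLOW(A) = { ',', '/' }
  A → ε: FIRST \ {ε} = { } — this is the only nullable alternative, skip
  A → Y , Y: FIRST \ {ε} = { 'f' } — disjoint from FOLLOW(A)

C, Y have no nullable alternative, so no FIRST/FOLLOW check is needed there.

No FIRST/FOLLOW conflicts found.

Answer: No FIRST/FOLLOW conflicts.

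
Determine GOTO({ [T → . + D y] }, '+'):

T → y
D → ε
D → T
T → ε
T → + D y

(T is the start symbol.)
GOTO(I, '+') = CLOSURE({ [A → αX.β] : [A → α.Xβ] ∈ I, X = '+' })

Items with dot before '+', with the dot advanced:
  [T → . + D y] → [T → + . D y]
Closure of the advanced items:
  [T → + . D y] has the dot before D: add [D → .], [D → . T]
  [D → . T] has the dot before T: add [T → . y], [T → .], [T → . + D y]

GOTO = { [D → . T], [D → .], [T → + . D y], [T → . + D y], [T → . y], [T → .] }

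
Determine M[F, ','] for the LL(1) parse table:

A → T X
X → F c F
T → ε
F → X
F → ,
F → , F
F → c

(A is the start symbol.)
F → X, F → ,, F → , F

To find M[F, ','], we find productions for F where ',' is in the predict set (PREDICT(N → α) = (FIRST(α) \ {ε}) ∪ (FOLLOW(N) if α ⇒* ε)).

Relevant sets:
  FIRST(X) = { ',', 'c' }

F → X: PREDICT = { ',', 'c' }
  ',' is in predict set, so this production goes in M[F, ',']
F → ,: PREDICT = { ',' }
  ',' is in predict set, so this production goes in M[F, ',']
F → , F: PREDICT = { ',' }
  ',' is in predict set, so this production goes in M[F, ',']
F → c: PREDICT = { 'c' }

M[F, ','] = F → X, F → ,, F → , F  (a multiply-defined cell — the grammar is not LL(1))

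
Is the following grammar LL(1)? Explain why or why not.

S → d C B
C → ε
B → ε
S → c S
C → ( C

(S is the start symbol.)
Relevant sets:
  FOLLOW(C) = { $ }

For S:
  PREDICT(S → d C B) = { 'd' }
  PREDICT(S → c S) = { 'c' }
For C:
  PREDICT(C → ε) = { $ }
  PREDICT(C → '(' C) = { '(' }
B has a single production, so nothing to check there.

All predict sets are disjoint. The grammar IS LL(1).

Answer: Yes, the grammar is LL(1).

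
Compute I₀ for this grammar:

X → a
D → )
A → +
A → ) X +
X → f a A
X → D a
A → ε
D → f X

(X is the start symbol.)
First, augment the grammar with X' → X
I₀ = CLOSURE({ [X' → . X] }):
  [X' → . X] has the dot before X: add [X → . a], [X → . f a A], [X → . D a]
  [X → . D a] has the dot before D: add [D → . )], [D → . f X]
No further items can be added.

I₀ = { [D → . )], [D → . f X], [X → . D a], [X → . a], [X → . f a A], [X' → . X] }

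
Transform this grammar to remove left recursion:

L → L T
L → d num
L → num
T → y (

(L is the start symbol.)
L is directly left-recursive. The standard transformation for
  A → A α₁ | ... | A α_m | β₁ | ... | β_n
is
  A  → β₁ A' | ... | β_n A'
  A' → α₁ A' | ... | α_m A' | ε

L → d num becomes L → d num L'
L → num becomes L → num L'
L → L T becomes L' → T L'
Add L' → ε

Productions for other non-terminals are unchanged:
  T → y (

Resulting grammar:
L → d num L'
L → num L'
L' → T L'
L' → ε
T → y (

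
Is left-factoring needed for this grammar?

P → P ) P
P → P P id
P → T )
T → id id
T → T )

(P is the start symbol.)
Yes, P has productions with common prefix 'P'

Left-factoring is needed when two productions for the same non-terminal
share a common prefix on the right-hand side.

Productions for P:
  P → P ) P
  P → P P id
  P → T )
Productions for T:
  T → id id
  T → T )

Found common prefix 'P' in productions for P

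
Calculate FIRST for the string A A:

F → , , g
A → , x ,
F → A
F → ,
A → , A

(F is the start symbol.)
FIRST sets of the non-terminals involved (from the grammar, by fixed-point iteration):
  FIRST(A) = { ',' }

To compute FIRST(A A), process the symbols left to right:
Symbol A is a non-terminal. Add FIRST(A) \ {ε} = { ',' }
A is not nullable (ε ∉ FIRST(A)), so stop here.
FIRST(A A) = { ',' }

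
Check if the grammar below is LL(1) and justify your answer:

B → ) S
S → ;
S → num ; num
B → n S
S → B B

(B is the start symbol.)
Relevant sets:
  FIRST(B) = { ')', 'n' }

For B:
  PREDICT(B → ')' S) = { ')' }
  PREDICT(B → n S) = { 'n' }
For S:
  PREDICT(S → ';') = { ';' }
  PREDICT(S → num ';' num) = { 'num' }
  PREDICT(S → B B) = { ')', 'n' }

All predict sets are disjoint. The grammar IS LL(1).

Answer: Yes, the grammar is LL(1).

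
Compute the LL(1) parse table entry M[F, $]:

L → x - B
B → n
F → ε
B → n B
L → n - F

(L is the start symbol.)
To find M[F, $], we find productions for F where $ is in the predict set (PREDICT(N → α) = (FIRST(α) \ {ε}) ∪ (FOLLOW(N) if α ⇒* ε)).

Relevant sets:
  FOLLOW(F) = { $ }

F → ε: PREDICT = { $ }
  $ is in predict set, so this production goes in M[F, $]

M[F, $] = F → ε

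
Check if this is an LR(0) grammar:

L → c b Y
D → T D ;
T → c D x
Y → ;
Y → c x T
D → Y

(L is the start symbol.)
Augment with L' → L and build the canonical LR(0) collection (I0 = CLOSURE({[L' → . L]}), then GOTO on every symbol after a dot until no new states appear). It has 17 states:
  I0: { [L → . c b Y], [L' → . L] }  — shift
  I1: { [L' → L .] }  — accept
  I2: { [L → c . b Y] }  — shift
  I3: { [L → c b . Y], [Y → . ;], [Y → . c x T] }  — shift
  I4: { [Y → ; .] }  — reduce
  I5: { [L → c b Y .] }  — reduce
  I6: { [Y → c . x T] }  — shift
  I7: { [T → . c D x], [Y → c x . T] }  — shift
  I8: { [Y → c x T .] }  — reduce
  I9: { [D → . T D ;], [D → . Y], [T → . c D x], [T → c . D x], [Y → . ;], [Y → . c x T] }  — shift
  I10: { [T → c D . x] }  — shift
  I11: { [D → . T D ;], [D → . Y], [D → T . D ;], [T → . c D x], [Y → . ;], [Y → . c x T] }  — shift
  I12: { [D → Y .] }  — reduce
  I13: { [D → . T D ;], [D → . Y], [T → . c D x], [T → c . D x], [Y → . ;], [Y → . c x T], [Y → c . x T] }  — shift
  I14: { [D → T D . ;] }  — shift
  I15: { [D → T D ; .] }  — reduce
  I16: { [T → c D x .] }  — reduce

Every state is either a pure shift/goto state or contains exactly one complete item and nothing to shift — no conflicts. The grammar is LR(0).

Answer: Yes, the grammar is LR(0)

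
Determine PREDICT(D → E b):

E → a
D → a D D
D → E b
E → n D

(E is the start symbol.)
{ 'a', 'n' }

PREDICT(D → E b) = (FIRST(RHS) \ {ε}) ∪ (FOLLOW(D) if ε ∈ FIRST(RHS), i.e. RHS ⇒* ε)
FIRST(E) = { 'a', 'n' }
FIRST(E b) = { 'a', 'n' }
ε ∉ FIRST(E b), so FOLLOW(D) is not added.
PREDICT(D → E b) = { 'a', 'n' }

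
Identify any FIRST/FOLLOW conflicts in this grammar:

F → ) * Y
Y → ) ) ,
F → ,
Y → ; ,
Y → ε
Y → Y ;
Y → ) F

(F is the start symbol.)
Nullable non-terminals: Y.
FIRST sets used below: FIRST(Y) = { ')', ';', ε }

Y: nullable alternative(s) Y → ε; FOLLOW(Y) = { $, ';' }
  Y → ) ) ,: FIRST \ {ε} = { ')' } — disjoint from FOLLOW(Y)
  Y → ; ,: FIRST \ {ε} = { ';' } — overlaps FOLLOW(Y) on { ';' }: CONFLICT
  Y → ε: FIRST \ {ε} = { } — this is the only nullable alternative, skip
  Y → Y ;: FIRST \ {ε} = { ')', ';' } — overlaps FOLLOW(Y) on { ';' }: CONFLICT
  Y → ) F: FIRST \ {ε} = { ')' } — disjoint from FOLLOW(Y)

F has no nullable alternative, so no FIRST/FOLLOW check is needed there.

So the grammar has 2 FIRST/FOLLOW conflicts (marked CONFLICT above).

Answer: Yes. Y → ';' ',' with FOLLOW(Y) on { ';' }; Y → Y ';' with FOLLOW(Y) on { ';' }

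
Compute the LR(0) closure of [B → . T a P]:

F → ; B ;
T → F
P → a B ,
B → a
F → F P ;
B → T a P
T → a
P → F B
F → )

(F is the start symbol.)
To compute CLOSURE, for each item [A → α.Bβ] where B is a non-terminal, add [B → .γ] for all productions B → γ; repeat for the newly added items until nothing changes.

Start with: [B → . T a P]
  [B → . T a P] has the dot before T: add [T → . F], [T → . a]
  [T → . F] has the dot before F: add [F → . ; B ;], [F → . F P ;], [F → . )]
No further items can be added.

CLOSURE = { [B → . T a P], [F → . )], [F → . ; B ;], [F → . F P ;], [T → . F], [T → . a] }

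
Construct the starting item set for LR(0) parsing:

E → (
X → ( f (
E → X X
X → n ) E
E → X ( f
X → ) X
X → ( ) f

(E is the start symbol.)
{ [E → . (], [E → . X ( f], [E → . X X], [E' → . E], [X → . ( ) f], [X → . ( f (], [X → . ) X], [X → . n ) E] }

First, augment the grammar with E' → E
I₀ = CLOSURE({ [E' → . E] }):
  [E' → . E] has the dot before E: add [E → . (], [E → . X X], [E → . X ( f]
  [E → . X X] has the dot before X: add [X → . ( f (], [X → . n ) E], [X → . ) X], [X → . ( ) f]
No further items can be added.

I₀ = { [E → . (], [E → . X ( f], [E → . X X], [E' → . E], [X → . ( ) f], [X → . ( f (], [X → . ) X], [X → . n ) E] }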